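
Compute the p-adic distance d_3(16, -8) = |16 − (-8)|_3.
d_3(16, -8) = 1/3

Step 1 — x − y = 16 − (-8) = 24. Step 2 — v_3(24) = 1 (factor: 24 = (3^1 · 8); the sign does not affect v_p). Step 3 — |x − y|_3 = 3^{-1} = 1/3.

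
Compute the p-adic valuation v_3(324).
v_3(324) = 4

v_3(n) is the largest exponent k such that 3^k divides n. Factor out: 324 = 3^4 · 4. (Sign doesn't affect v_p.) So v_3(324) = 4.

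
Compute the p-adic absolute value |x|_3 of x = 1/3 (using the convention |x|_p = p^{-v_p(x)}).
|1/3|_3 = 3

Step 1 — compute v_3(x) by factoring powers of 3 out of the numerator and denominator: v_3(1/3) = -1. Step 2 — apply |x|_p = p^{-v_p(x)} = 3^{1} = 3.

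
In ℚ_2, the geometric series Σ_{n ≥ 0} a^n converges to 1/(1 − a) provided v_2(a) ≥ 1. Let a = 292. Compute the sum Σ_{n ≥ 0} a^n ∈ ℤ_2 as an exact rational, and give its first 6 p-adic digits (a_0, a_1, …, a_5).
Σ a^n = 1/(1 − a) = -1/291;  first 6 digits = (1, 0, 1, 0, 1, 1)

v_2(a) = 2 ≥ 1, so the series converges in ℤ_2 to 1/(1 − a) = 1/(1 − 292) = -1/291. Expand this rational in ℤ_2: compute digits iteratively via d_i = x_i mod 2, x_{i+1} = (x_i − d_i)/2. The first 6 digits are (1, 0, 1, 0, 1, 1).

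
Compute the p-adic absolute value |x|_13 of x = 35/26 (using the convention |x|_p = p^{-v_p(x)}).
|35/26|_13 = 13

Step 1 — compute v_13(x) by factoring powers of 13 out of the numerator and denominator: v_13(35/26) = -1. Step 2 — apply |x|_p = p^{-v_p(x)} = 13^{1} = 13.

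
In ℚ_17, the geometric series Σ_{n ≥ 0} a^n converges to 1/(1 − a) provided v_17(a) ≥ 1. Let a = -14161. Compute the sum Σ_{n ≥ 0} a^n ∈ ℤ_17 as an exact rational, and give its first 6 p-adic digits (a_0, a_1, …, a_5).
Σ a^n = 1/(1 − a) = 1/14162;  first 6 digits = (1, 0, 2, 14, 3, 5)

v_17(a) = 2 ≥ 1, so the series converges in ℤ_17 to 1/(1 − a) = 1/(1 − (-14161)) = 1/14162. Expand this rational in ℤ_17: compute digits iteratively via d_i = x_i mod 17, x_{i+1} = (x_i − d_i)/17. The first 6 digits are (1, 0, 2, 14, 3, 5).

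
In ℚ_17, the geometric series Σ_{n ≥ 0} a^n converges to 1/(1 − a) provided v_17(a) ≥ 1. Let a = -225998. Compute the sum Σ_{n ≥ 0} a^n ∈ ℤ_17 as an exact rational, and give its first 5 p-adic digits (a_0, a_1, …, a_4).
Σ a^n = 1/(1 − a) = 1/225999;  first 5 digits = (1, 0, 0, 5, 14)

v_17(a) = 3 ≥ 1, so the series converges in ℤ_17 to 1/(1 − a) = 1/(1 − (-225998)) = 1/225999. Expand this rational in ℤ_17: compute digits iteratively via d_i = x_i mod 17, x_{i+1} = (x_i − d_i)/17. The first 5 digits are (1, 0, 0, 5, 14).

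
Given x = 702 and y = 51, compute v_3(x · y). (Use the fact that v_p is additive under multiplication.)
v_3(35802) = 4

v_p(x) = 3 (factor: 702 = 3^3 · 26); v_p(y) = 1 (factor: 51 = 3^1 · 17). Additivity: v_p(xy) = v_p(x) + v_p(y) = 3 + 1 = 4. (Direct check: xy = 35802 = 3^4 · (442).)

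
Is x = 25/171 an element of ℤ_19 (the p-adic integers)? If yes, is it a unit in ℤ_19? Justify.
x ∉ ℤ_19 (v_19(x) = -1 < 0)

ℤ_19 = {x ∈ ℚ_19 : v_19(x) ≥ 0} and ℤ_19^× = {x ∈ ℤ_19 : v_19(x) = 0}. Here v_19(25/171) = v_19(num) − v_19(den) = -1; compare against these criteria.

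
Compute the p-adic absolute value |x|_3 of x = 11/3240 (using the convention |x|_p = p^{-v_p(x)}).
|11/3240|_3 = 81

Step 1 — compute v_3(x) by factoring powers of 3 out of the numerator and denominator: v_3(11/3240) = -4. Step 2 — apply |x|_p = p^{-v_p(x)} = 3^{4} = 81.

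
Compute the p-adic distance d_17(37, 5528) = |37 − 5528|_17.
d_17(37, 5528) = 1/289

Step 1 — x − y = 37 − 5528 = -5491. Step 2 — v_17(-5491) = 2 (factor: -5491 = −(17^2 · 19); the sign does not affect v_p). Step 3 — |x − y|_17 = 17^{-2} = 1/289.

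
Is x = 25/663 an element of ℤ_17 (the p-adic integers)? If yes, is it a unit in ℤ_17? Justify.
x ∉ ℤ_17 (v_17(x) = -1 < 0)

ℤ_17 = {x ∈ ℚ_17 : v_17(x) ≥ 0} and ℤ_17^× = {x ∈ ℤ_17 : v_17(x) = 0}. Here v_17(25/663) = v_17(num) − v_17(den) = -1; compare against these criteria.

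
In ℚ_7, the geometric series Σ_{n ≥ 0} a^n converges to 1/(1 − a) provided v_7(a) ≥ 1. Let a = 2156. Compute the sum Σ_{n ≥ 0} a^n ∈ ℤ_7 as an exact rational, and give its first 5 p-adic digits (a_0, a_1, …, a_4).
Σ a^n = 1/(1 − a) = -1/2155;  first 5 digits = (1, 0, 2, 6, 4)

v_7(a) = 2 ≥ 1, so the series converges in ℤ_7 to 1/(1 − a) = 1/(1 − 2156) = -1/2155. Expand this rational in ℤ_7: compute digits iteratively via d_i = x_i mod 7, x_{i+1} = (x_i − d_i)/7. The first 5 digits are (1, 0, 2, 6, 4).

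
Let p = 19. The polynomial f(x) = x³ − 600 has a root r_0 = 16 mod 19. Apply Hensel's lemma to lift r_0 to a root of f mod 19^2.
r_1 = 301 (mod 361)

Hensel: r_{i+1} = r_i − f(r_i)/f′(r_i) mod 19^{i+2}, where f′(x) = 3x². Iterate:
  r_0 = 16 (mod 19)
  r_1 = 301 (mod 361)
Final: r = 301 with f(r) ≡ 0 mod 19^2.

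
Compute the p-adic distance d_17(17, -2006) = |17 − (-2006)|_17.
d_17(17, -2006) = 1/289

Step 1 — x − y = 17 − (-2006) = 2023. Step 2 — v_17(2023) = 2 (factor: 2023 = (17^2 · 7); the sign does not affect v_p). Step 3 — |x − y|_17 = 17^{-2} = 1/289.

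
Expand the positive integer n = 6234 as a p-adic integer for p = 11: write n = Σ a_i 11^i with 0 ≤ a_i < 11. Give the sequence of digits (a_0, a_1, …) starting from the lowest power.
(a_0, a_1, …) = (8, 5, 7, 4)

Repeated division by 11 gives the digits low-to-high: 6234 = 8 + 5·11^1 + 7·11^2 + 4·11^3. Digit sequence: (8, 5, 7, 4).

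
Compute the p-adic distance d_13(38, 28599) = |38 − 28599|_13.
d_13(38, 28599) = 1/28561

Step 1 — x − y = 38 − 28599 = -28561. Step 2 — v_13(-28561) = 4 (factor: -28561 = −(13^4 · 1); the sign does not affect v_p). Step 3 — |x − y|_13 = 13^{-4} = 1/28561.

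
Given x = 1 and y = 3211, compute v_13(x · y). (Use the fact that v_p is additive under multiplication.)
v_13(3211) = 2

v_p(x) = 0 (factor: 1 = 13^0 · 1); v_p(y) = 2 (factor: 3211 = 13^2 · 19). Additivity: v_p(xy) = v_p(x) + v_p(y) = 0 + 2 = 2. (Direct check: xy = 3211 = 13^2 · (19).)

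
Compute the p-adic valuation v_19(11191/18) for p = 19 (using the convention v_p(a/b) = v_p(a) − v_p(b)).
v_19(11191/18) = 2

Factor powers of 19 from the numerator and denominator of the reduced fraction: 11191 = 19^2 · 31 and 18 = 19^0 · 18. Apply v_p(a/b) = v_p(a) − v_p(b): v_19(11191/18) = 2 − 0 = 2.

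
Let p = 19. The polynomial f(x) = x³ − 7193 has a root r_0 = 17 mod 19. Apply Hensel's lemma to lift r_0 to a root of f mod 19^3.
r_2 = 1290 (mod 6859)

Hensel: r_{i+1} = r_i − f(r_i)/f′(r_i) mod 19^{i+2}, where f′(x) = 3x². Iterate:
  r_0 = 17 (mod 19)
  r_1 = 207 (mod 361)
  r_2 = 1290 (mod 6859)
Final: r = 1290 with f(r) ≡ 0 mod 19^3.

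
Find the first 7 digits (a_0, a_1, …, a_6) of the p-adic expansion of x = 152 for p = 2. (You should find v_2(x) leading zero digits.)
(a_0, …, a_6) = (0, 0, 0, 1, 1, 0, 0)

v_2(152) = 3, so a_0 = ... = a_2 = 0. Factor out: x = 2^3 · u with u = 19 a unit in ℤ_2. Expand u iteratively via a_{v+i} = u_i mod 2, u_{i+1} = (u_i − a_{v+i})/2:
  u_0 = 19;  a_3 = 1;  u_1 = (u_0 − 1)/2 = 9
  u_1 = 9;  a_4 = 1;  u_2 = (u_1 − 1)/2 = 4
  u_2 = 4;  a_5 = 0;  u_3 = (u_2 − 0)/2 = 2
  u_3 = 2;  a_6 = 0;  u_4 = (u_3 − 0)/2 = 1
Digits: (0, 0, 0, 1, 1, 0, 0).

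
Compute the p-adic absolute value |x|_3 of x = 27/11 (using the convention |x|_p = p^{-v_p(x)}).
|27/11|_3 = 1/27

Step 1 — compute v_3(x) by factoring powers of 3 out of the numerator and denominator: v_3(27/11) = 3. Step 2 — apply |x|_p = p^{-v_p(x)} = 3^{-3} = 1/27.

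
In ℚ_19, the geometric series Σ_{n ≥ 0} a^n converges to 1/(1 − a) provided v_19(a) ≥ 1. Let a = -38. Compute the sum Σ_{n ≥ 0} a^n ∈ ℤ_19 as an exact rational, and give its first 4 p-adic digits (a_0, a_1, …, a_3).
Σ a^n = 1/(1 − a) = 1/39;  first 4 digits = (1, 17, 3, 11)

v_19(a) = 1 ≥ 1, so the series converges in ℤ_19 to 1/(1 − a) = 1/(1 − (-38)) = 1/39. Expand this rational in ℤ_19: compute digits iteratively via d_i = x_i mod 19, x_{i+1} = (x_i − d_i)/19. The first 4 digits are (1, 17, 3, 11).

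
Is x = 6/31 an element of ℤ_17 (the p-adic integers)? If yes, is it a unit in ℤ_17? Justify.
x ∈ ℤ_17^× (unit); v_17(x) = 0

ℤ_17 = {x ∈ ℚ_17 : v_17(x) ≥ 0} and ℤ_17^× = {x ∈ ℤ_17 : v_17(x) = 0}. Here v_17(6/31) = v_17(num) − v_17(den) = 0; compare against these criteria.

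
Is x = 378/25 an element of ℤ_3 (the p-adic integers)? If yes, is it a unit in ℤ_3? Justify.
x ∈ ℤ_3 but not a unit; v_3(x) = 3 > 0

ℤ_3 = {x ∈ ℚ_3 : v_3(x) ≥ 0} and ℤ_3^× = {x ∈ ℤ_3 : v_3(x) = 0}. Here v_3(378/25) = v_3(num) − v_3(den) = 3; compare against these criteria.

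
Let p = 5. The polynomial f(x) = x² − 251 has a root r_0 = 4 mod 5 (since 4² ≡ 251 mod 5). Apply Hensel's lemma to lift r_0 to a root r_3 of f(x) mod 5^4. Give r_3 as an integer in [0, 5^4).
r_3 = 499 (mod 625)

Hensel's recurrence: r_{i+1} = r_i − f(r_i)·(f′(r_i))^{-1} mod 5^{i+2}, with f′(x) = 2x. Iterate:
  r_0 = 4 (mod 5)
  r_1 = 24 (mod 25)
  r_2 = 124 (mod 125)
  r_3 = 499 (mod 625)
Final: r_3 = 499, and one checks f(r_3) ≡ 0 mod 5^4.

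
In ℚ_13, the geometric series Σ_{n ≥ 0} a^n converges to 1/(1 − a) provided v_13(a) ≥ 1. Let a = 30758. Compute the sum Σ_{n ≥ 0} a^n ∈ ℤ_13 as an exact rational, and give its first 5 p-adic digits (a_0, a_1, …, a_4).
Σ a^n = 1/(1 − a) = -1/30757;  first 5 digits = (1, 0, 0, 1, 1)

v_13(a) = 3 ≥ 1, so the series converges in ℤ_13 to 1/(1 − a) = 1/(1 − 30758) = -1/30757. Expand this rational in ℤ_13: compute digits iteratively via d_i = x_i mod 13, x_{i+1} = (x_i − d_i)/13. The first 5 digits are (1, 0, 0, 1, 1).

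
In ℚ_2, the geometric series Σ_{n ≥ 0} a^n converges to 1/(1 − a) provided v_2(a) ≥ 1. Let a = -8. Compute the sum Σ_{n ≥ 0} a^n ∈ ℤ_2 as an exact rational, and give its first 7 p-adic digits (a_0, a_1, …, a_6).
Σ a^n = 1/(1 − a) = 1/9;  first 7 digits = (1, 0, 0, 1, 1, 1, 0)

v_2(a) = 3 ≥ 1, so the series converges in ℤ_2 to 1/(1 − a) = 1/(1 − (-8)) = 1/9. Expand this rational in ℤ_2: compute digits iteratively via d_i = x_i mod 2, x_{i+1} = (x_i − d_i)/2. The first 7 digits are (1, 0, 0, 1, 1, 1, 0).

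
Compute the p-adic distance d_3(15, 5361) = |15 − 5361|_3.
d_3(15, 5361) = 1/243

Step 1 — x − y = 15 − 5361 = -5346. Step 2 — v_3(-5346) = 5 (factor: -5346 = −(3^5 · 22); the sign does not affect v_p). Step 3 — |x − y|_3 = 3^{-5} = 1/243.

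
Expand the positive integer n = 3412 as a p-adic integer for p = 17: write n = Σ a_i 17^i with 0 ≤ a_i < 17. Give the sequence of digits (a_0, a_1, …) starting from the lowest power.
(a_0, a_1, …) = (12, 13, 11)

Repeated division by 17 gives the digits low-to-high: 3412 = 12 + 13·17^1 + 11·17^2. Digit sequence: (12, 13, 11).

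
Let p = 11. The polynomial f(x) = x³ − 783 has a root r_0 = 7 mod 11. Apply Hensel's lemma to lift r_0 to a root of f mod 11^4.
r_3 = 5199 (mod 14641)

Hensel: r_{i+1} = r_i − f(r_i)/f′(r_i) mod 11^{i+2}, where f′(x) = 3x². Iterate:
  r_0 = 7 (mod 11)
  r_1 = 117 (mod 121)
  r_2 = 1206 (mod 1331)
  r_3 = 5199 (mod 14641)
Final: r = 5199 with f(r) ≡ 0 mod 11^4.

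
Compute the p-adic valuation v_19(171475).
v_19(171475) = 3

v_19(n) is the largest exponent k such that 19^k divides n. Factor out: 171475 = 19^3 · 25. (Sign doesn't affect v_p.) So v_19(171475) = 3.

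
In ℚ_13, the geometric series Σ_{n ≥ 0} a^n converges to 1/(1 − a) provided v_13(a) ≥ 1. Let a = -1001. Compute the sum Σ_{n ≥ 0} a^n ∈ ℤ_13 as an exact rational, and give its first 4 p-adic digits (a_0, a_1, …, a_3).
Σ a^n = 1/(1 − a) = 1/1002;  first 4 digits = (1, 1, 8, 1)

v_13(a) = 1 ≥ 1, so the series converges in ℤ_13 to 1/(1 − a) = 1/(1 − (-1001)) = 1/1002. Expand this rational in ℤ_13: compute digits iteratively via d_i = x_i mod 13, x_{i+1} = (x_i − d_i)/13. The first 4 digits are (1, 1, 8, 1).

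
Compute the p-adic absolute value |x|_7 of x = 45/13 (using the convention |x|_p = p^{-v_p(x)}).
|45/13|_7 = 1

Step 1 — compute v_7(x) by factoring powers of 7 out of the numerator and denominator: v_7(45/13) = 0. Step 2 — apply |x|_p = p^{-v_p(x)} = 7^{0} = 1.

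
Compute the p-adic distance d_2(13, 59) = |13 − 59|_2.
d_2(13, 59) = 1/2

Step 1 — x − y = 13 − 59 = -46. Step 2 — v_2(-46) = 1 (factor: -46 = −(2^1 · 23); the sign does not affect v_p). Step 3 — |x − y|_2 = 2^{-1} = 1/2.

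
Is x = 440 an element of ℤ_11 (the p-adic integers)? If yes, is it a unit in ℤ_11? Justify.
x ∈ ℤ_11 but not a unit; v_11(x) = 1 > 0

ℤ_11 = {x ∈ ℚ_11 : v_11(x) ≥ 0} and ℤ_11^× = {x ∈ ℤ_11 : v_11(x) = 0}. Here v_11(440) = v_11(num) − v_11(den) = 1; compare against these criteria.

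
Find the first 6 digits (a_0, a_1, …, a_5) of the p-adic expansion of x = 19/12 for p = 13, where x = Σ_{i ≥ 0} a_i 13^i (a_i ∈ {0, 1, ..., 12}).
(a_0, …, a_5) = (7, 5, 5, 5, 5, 5)

v_13(19/12) = 0 (numerator and denominator both coprime to 13), so x ∈ ℤ_13^×. Compute digits iteratively via a_i = x_i mod 13, x_{i+1} = (x_i − a_i)/13, with x_0 = x:
  x_0 = 19/12;  a_0 = 7;  x_1 = (x_0 − 7)/13 = -5/12
  x_1 = -5/12;  a_1 = 5;  x_2 = (x_1 − 5)/13 = -5/12
  x_2 = -5/12;  a_2 = 5;  x_3 = (x_2 − 5)/13 = -5/12
  x_3 = -5/12;  a_3 = 5;  x_4 = (x_3 − 5)/13 = -5/12
  x_4 = -5/12;  a_4 = 5;  x_5 = (x_4 − 5)/13 = -5/12
  x_5 = -5/12;  a_5 = 5;  x_6 = (x_5 − 5)/13 = -5/12
Digits: (7, 5, 5, 5, 5, 5).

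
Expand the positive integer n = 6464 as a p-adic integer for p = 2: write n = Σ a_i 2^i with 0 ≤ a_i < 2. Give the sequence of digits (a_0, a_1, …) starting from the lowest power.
(a_0, a_1, …) = (0, 0, 0, 0, 0, 0, 1, 0, 1, 0, 0, 1, 1)

Repeated division by 2 gives the digits low-to-high: 6464 = 1·2^6 + 1·2^8 + 1·2^11 + 1·2^12. Digit sequence: (0, 0, 0, 0, 0, 0, 1, 0, 1, 0, 0, 1, 1).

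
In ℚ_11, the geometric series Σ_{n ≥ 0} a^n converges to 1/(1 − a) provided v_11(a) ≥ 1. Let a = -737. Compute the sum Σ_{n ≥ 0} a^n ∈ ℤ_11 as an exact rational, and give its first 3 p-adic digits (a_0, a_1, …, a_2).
Σ a^n = 1/(1 − a) = 1/738;  first 3 digits = (1, 10, 5)

v_11(a) = 1 ≥ 1, so the series converges in ℤ_11 to 1/(1 − a) = 1/(1 − (-737)) = 1/738. Expand this rational in ℤ_11: compute digits iteratively via d_i = x_i mod 11, x_{i+1} = (x_i − d_i)/11. The first 3 digits are (1, 10, 5).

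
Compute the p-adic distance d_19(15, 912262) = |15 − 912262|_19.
d_19(15, 912262) = 1/130321

Step 1 — x − y = 15 − 912262 = -912247. Step 2 — v_19(-912247) = 4 (factor: -912247 = −(19^4 · 7); the sign does not affect v_p). Step 3 — |x − y|_19 = 19^{-4} = 1/130321.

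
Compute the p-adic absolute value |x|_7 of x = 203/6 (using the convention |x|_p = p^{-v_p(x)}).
|203/6|_7 = 1/7

Step 1 — compute v_7(x) by factoring powers of 7 out of the numerator and denominator: v_7(203/6) = 1. Step 2 — apply |x|_p = p^{-v_p(x)} = 7^{-1} = 1/7.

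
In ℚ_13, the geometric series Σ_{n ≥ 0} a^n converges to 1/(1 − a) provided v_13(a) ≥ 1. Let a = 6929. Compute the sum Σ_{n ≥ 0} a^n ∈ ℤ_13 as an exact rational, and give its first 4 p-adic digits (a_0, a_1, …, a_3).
Σ a^n = 1/(1 − a) = -1/6928;  first 4 digits = (1, 0, 2, 3)

v_13(a) = 2 ≥ 1, so the series converges in ℤ_13 to 1/(1 − a) = 1/(1 − 6929) = -1/6928. Expand this rational in ℤ_13: compute digits iteratively via d_i = x_i mod 13, x_{i+1} = (x_i − d_i)/13. The first 4 digits are (1, 0, 2, 3).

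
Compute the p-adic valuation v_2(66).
v_2(66) = 1

v_2(n) is the largest exponent k such that 2^k divides n. Factor out: 66 = 2^1 · 33. (Sign doesn't affect v_p.) So v_2(66) = 1.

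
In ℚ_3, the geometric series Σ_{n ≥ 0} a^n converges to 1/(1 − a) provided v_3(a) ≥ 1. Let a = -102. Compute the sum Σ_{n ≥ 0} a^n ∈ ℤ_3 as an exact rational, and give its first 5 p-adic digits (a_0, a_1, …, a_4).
Σ a^n = 1/(1 − a) = 1/103;  first 5 digits = (1, 2, 1, 2, 1)

v_3(a) = 1 ≥ 1, so the series converges in ℤ_3 to 1/(1 − a) = 1/(1 − (-102)) = 1/103. Expand this rational in ℤ_3: compute digits iteratively via d_i = x_i mod 3, x_{i+1} = (x_i − d_i)/3. The first 5 digits are (1, 2, 1, 2, 1).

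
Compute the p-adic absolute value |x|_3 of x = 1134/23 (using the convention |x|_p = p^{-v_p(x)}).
|1134/23|_3 = 1/81

Step 1 — compute v_3(x) by factoring powers of 3 out of the numerator and denominator: v_3(1134/23) = 4. Step 2 — apply |x|_p = p^{-v_p(x)} = 3^{-4} = 1/81.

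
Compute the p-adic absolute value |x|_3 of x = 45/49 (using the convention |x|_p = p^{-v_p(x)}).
|45/49|_3 = 1/9

Step 1 — compute v_3(x) by factoring powers of 3 out of the numerator and denominator: v_3(45/49) = 2. Step 2 — apply |x|_p = p^{-v_p(x)} = 3^{-2} = 1/9.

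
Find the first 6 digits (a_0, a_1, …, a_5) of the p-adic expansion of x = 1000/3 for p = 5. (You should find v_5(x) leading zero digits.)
(a_0, …, a_5) = (0, 0, 0, 1, 2, 3)

v_5(1000/3) = 3, so a_0 = ... = a_2 = 0. Factor out: x = 5^3 · u with u = 8/3 a unit in ℤ_5. Expand u iteratively via a_{v+i} = u_i mod 5, u_{i+1} = (u_i − a_{v+i})/5:
  u_0 = 8/3;  a_3 = 1;  u_1 = (u_0 − 1)/5 = 1/3
  u_1 = 1/3;  a_4 = 2;  u_2 = (u_1 − 2)/5 = -1/3
  u_2 = -1/3;  a_5 = 3;  u_3 = (u_2 − 3)/5 = -2/3
Digits: (0, 0, 0, 1, 2, 3).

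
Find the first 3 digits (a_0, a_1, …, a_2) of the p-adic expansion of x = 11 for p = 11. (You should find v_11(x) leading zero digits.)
(a_0, …, a_2) = (0, 1, 0)

v_11(11) = 1, so a_0 = ... = a_0 = 0. Factor out: x = 11^1 · u with u = 1 a unit in ℤ_11. Expand u iteratively via a_{v+i} = u_i mod 11, u_{i+1} = (u_i − a_{v+i})/11:
  u_0 = 1;  a_1 = 1;  u_1 = (u_0 − 1)/11 = 0
  u_1 = 0;  a_2 = 0;  u_2 = (u_1 − 0)/11 = 0
Digits: (0, 1, 0).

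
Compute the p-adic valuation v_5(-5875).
v_5(-5875) = 3

v_5(n) is the largest exponent k such that 5^k divides n. Factor out: -5875 = -5^3 · 47. (Sign doesn't affect v_p.) So v_5(-5875) = 3.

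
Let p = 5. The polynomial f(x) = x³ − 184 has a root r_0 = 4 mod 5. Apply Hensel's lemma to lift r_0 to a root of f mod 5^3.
r_2 = 44 (mod 125)

Hensel: r_{i+1} = r_i − f(r_i)/f′(r_i) mod 5^{i+2}, where f′(x) = 3x². Iterate:
  r_0 = 4 (mod 5)
  r_1 = 19 (mod 25)
  r_2 = 44 (mod 125)
Final: r = 44 with f(r) ≡ 0 mod 5^3.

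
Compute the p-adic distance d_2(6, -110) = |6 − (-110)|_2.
d_2(6, -110) = 1/4

Step 1 — x − y = 6 − (-110) = 116. Step 2 — v_2(116) = 2 (factor: 116 = (2^2 · 29); the sign does not affect v_p). Step 3 — |x − y|_2 = 2^{-2} = 1/4.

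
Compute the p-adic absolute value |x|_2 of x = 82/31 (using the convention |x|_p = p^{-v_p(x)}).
|82/31|_2 = 1/2

Step 1 — compute v_2(x) by factoring powers of 2 out of the numerator and denominator: v_2(82/31) = 1. Step 2 — apply |x|_p = p^{-v_p(x)} = 2^{-1} = 1/2.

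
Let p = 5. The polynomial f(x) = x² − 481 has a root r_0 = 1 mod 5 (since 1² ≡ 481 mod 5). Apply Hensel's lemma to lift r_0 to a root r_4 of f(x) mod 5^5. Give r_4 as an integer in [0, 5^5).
r_4 = 2191 (mod 3125)

Hensel's recurrence: r_{i+1} = r_i − f(r_i)·(f′(r_i))^{-1} mod 5^{i+2}, with f′(x) = 2x. Iterate:
  r_0 = 1 (mod 5)
  r_1 = 16 (mod 25)
  r_2 = 66 (mod 125)
  r_3 = 316 (mod 625)
  r_4 = 2191 (mod 3125)
Final: r_4 = 2191, and one checks f(r_4) ≡ 0 mod 5^5.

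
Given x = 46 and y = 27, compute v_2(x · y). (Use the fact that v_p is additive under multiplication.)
v_2(1242) = 1

v_p(x) = 1 (factor: 46 = 2^1 · 23); v_p(y) = 0 (factor: 27 = 2^0 · 27). Additivity: v_p(xy) = v_p(x) + v_p(y) = 1 + 0 = 1. (Direct check: xy = 1242 = 2^1 · (621).)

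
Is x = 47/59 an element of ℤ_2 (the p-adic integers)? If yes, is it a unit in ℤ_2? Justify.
x ∈ ℤ_2^× (unit); v_2(x) = 0

ℤ_2 = {x ∈ ℚ_2 : v_2(x) ≥ 0} and ℤ_2^× = {x ∈ ℤ_2 : v_2(x) = 0}. Here v_2(47/59) = v_2(num) − v_2(den) = 0; compare against these criteria.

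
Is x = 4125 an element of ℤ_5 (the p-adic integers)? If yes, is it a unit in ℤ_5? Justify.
x ∈ ℤ_5 but not a unit; v_5(x) = 3 > 0

ℤ_5 = {x ∈ ℚ_5 : v_5(x) ≥ 0} and ℤ_5^× = {x ∈ ℤ_5 : v_5(x) = 0}. Here v_5(4125) = v_5(num) − v_5(den) = 3; compare against these criteria.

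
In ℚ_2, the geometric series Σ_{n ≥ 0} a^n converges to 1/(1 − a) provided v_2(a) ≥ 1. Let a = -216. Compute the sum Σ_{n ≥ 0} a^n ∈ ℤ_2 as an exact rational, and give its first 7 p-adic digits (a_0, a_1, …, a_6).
Σ a^n = 1/(1 − a) = 1/217;  first 7 digits = (1, 0, 0, 1, 0, 1, 1)

v_2(a) = 3 ≥ 1, so the series converges in ℤ_2 to 1/(1 − a) = 1/(1 − (-216)) = 1/217. Expand this rational in ℤ_2: compute digits iteratively via d_i = x_i mod 2, x_{i+1} = (x_i − d_i)/2. The first 7 digits are (1, 0, 0, 1, 0, 1, 1).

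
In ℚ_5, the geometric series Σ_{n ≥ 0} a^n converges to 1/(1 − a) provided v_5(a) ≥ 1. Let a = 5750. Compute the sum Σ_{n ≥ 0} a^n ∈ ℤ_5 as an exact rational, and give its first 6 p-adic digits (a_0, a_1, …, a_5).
Σ a^n = 1/(1 − a) = -1/5749;  first 6 digits = (1, 0, 0, 1, 4, 1)

v_5(a) = 3 ≥ 1, so the series converges in ℤ_5 to 1/(1 − a) = 1/(1 − 5750) = -1/5749. Expand this rational in ℤ_5: compute digits iteratively via d_i = x_i mod 5, x_{i+1} = (x_i − d_i)/5. The first 6 digits are (1, 0, 0, 1, 4, 1).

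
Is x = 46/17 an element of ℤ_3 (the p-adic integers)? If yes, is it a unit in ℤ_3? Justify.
x ∈ ℤ_3^× (unit); v_3(x) = 0

ℤ_3 = {x ∈ ℚ_3 : v_3(x) ≥ 0} and ℤ_3^× = {x ∈ ℤ_3 : v_3(x) = 0}. Here v_3(46/17) = v_3(num) − v_3(den) = 0; compare against these criteria.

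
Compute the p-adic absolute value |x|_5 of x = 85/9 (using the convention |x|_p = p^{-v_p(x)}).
|85/9|_5 = 1/5

Step 1 — compute v_5(x) by factoring powers of 5 out of the numerator and denominator: v_5(85/9) = 1. Step 2 — apply |x|_p = p^{-v_p(x)} = 5^{-1} = 1/5.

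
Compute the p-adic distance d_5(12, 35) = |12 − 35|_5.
d_5(12, 35) = 1

Step 1 — x − y = 12 − 35 = -23. Step 2 — v_5(-23) = 0 (factor: -23 = −(5^0 · 23); the sign does not affect v_p). Step 3 — |x − y|_5 = 5^{0} = 1.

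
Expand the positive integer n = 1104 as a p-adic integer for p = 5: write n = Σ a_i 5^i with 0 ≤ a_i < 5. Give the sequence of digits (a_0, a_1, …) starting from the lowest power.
(a_0, a_1, …) = (4, 0, 4, 3, 1)

Repeated division by 5 gives the digits low-to-high: 1104 = 4 + 4·5^2 + 3·5^3 + 1·5^4. Digit sequence: (4, 0, 4, 3, 1).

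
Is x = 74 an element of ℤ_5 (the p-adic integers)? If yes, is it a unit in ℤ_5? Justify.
x ∈ ℤ_5^× (unit); v_5(x) = 0

ℤ_5 = {x ∈ ℚ_5 : v_5(x) ≥ 0} and ℤ_5^× = {x ∈ ℤ_5 : v_5(x) = 0}. Here v_5(74) = v_5(num) − v_5(den) = 0; compare against these criteria.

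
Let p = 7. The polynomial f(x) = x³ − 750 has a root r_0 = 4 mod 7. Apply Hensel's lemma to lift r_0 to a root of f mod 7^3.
r_2 = 4 (mod 343)

Hensel: r_{i+1} = r_i − f(r_i)/f′(r_i) mod 7^{i+2}, where f′(x) = 3x². Iterate:
  r_0 = 4 (mod 7)
  r_1 = 4 (mod 49)
  r_2 = 4 (mod 343)
Final: r = 4 with f(r) ≡ 0 mod 7^3.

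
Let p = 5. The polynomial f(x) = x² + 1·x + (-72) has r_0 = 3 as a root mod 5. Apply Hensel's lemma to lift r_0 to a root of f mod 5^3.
r_2 = 8 (mod 125)

Hensel: r_{i+1} = r_i − f(r_i)·(f′(r_i))^{-1} mod 5^{i+2}, f′(x) = 2x + 1. Iterate:
  r_0 = 3 (mod 5)
  r_1 = 8 (mod 25)
  r_2 = 8 (mod 125)
Final: r = 8 satisfies f(r) ≡ 0 mod 5^3.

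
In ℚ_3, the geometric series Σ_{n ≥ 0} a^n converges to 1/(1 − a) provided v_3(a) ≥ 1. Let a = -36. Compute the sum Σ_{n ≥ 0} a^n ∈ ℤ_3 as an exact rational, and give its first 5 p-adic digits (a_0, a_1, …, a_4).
Σ a^n = 1/(1 − a) = 1/37;  first 5 digits = (1, 0, 2, 1, 0)

v_3(a) = 2 ≥ 1, so the series converges in ℤ_3 to 1/(1 − a) = 1/(1 − (-36)) = 1/37. Expand this rational in ℤ_3: compute digits iteratively via d_i = x_i mod 3, x_{i+1} = (x_i − d_i)/3. The first 5 digits are (1, 0, 2, 1, 0).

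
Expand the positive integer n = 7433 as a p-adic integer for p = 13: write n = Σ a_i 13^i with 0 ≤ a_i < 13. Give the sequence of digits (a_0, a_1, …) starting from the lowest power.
(a_0, a_1, …) = (10, 12, 4, 3)

Repeated division by 13 gives the digits low-to-high: 7433 = 10 + 12·13^1 + 4·13^2 + 3·13^3. Digit sequence: (10, 12, 4, 3).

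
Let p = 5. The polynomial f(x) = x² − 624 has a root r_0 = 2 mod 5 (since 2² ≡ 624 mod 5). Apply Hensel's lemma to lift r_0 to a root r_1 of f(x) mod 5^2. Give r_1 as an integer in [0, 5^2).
r_1 = 7 (mod 25)

Hensel's recurrence: r_{i+1} = r_i − f(r_i)·(f′(r_i))^{-1} mod 5^{i+2}, with f′(x) = 2x. Iterate:
  r_0 = 2 (mod 5)
  r_1 = 7 (mod 25)
Final: r_1 = 7, and one checks f(r_1) ≡ 0 mod 5^2.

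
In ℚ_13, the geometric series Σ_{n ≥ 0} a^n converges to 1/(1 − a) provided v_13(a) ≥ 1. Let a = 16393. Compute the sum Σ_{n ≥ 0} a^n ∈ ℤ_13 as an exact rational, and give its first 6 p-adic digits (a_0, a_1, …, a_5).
Σ a^n = 1/(1 − a) = -1/16392;  first 6 digits = (1, 0, 6, 7, 10, 8)

v_13(a) = 2 ≥ 1, so the series converges in ℤ_13 to 1/(1 − a) = 1/(1 − 16393) = -1/16392. Expand this rational in ℤ_13: compute digits iteratively via d_i = x_i mod 13, x_{i+1} = (x_i − d_i)/13. The first 6 digits are (1, 0, 6, 7, 10, 8).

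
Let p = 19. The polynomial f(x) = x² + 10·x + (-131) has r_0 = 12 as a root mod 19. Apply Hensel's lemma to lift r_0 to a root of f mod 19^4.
r_3 = 123778 (mod 130321)

Hensel: r_{i+1} = r_i − f(r_i)·(f′(r_i))^{-1} mod 19^{i+2}, f′(x) = 2x + 10. Iterate:
  r_0 = 12 (mod 19)
  r_1 = 316 (mod 361)
  r_2 = 316 (mod 6859)
  r_3 = 123778 (mod 130321)
Final: r = 123778 satisfies f(r) ≡ 0 mod 19^4.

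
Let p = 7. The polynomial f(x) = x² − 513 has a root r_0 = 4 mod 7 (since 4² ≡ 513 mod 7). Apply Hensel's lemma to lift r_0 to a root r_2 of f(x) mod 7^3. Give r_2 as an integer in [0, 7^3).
r_2 = 60 (mod 343)

Hensel's recurrence: r_{i+1} = r_i − f(r_i)·(f′(r_i))^{-1} mod 7^{i+2}, with f′(x) = 2x. Iterate:
  r_0 = 4 (mod 7)
  r_1 = 11 (mod 49)
  r_2 = 60 (mod 343)
Final: r_2 = 60, and one checks f(r_2) ≡ 0 mod 7^3.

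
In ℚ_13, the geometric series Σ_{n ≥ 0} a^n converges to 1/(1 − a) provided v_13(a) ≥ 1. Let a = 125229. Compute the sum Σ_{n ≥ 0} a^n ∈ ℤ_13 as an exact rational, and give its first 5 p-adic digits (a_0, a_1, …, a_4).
Σ a^n = 1/(1 − a) = -1/125228;  first 5 digits = (1, 0, 0, 5, 4)

v_13(a) = 3 ≥ 1, so the series converges in ℤ_13 to 1/(1 − a) = 1/(1 − 125229) = -1/125228. Expand this rational in ℤ_13: compute digits iteratively via d_i = x_i mod 13, x_{i+1} = (x_i − d_i)/13. The first 5 digits are (1, 0, 0, 5, 4).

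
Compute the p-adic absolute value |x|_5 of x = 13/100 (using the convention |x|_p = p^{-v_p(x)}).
|13/100|_5 = 25

Step 1 — compute v_5(x) by factoring powers of 5 out of the numerator and denominator: v_5(13/100) = -2. Step 2 — apply |x|_p = p^{-v_p(x)} = 5^{2} = 25.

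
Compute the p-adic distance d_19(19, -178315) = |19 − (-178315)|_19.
d_19(19, -178315) = 1/6859

Step 1 — x − y = 19 − (-178315) = 178334. Step 2 — v_19(178334) = 3 (factor: 178334 = (19^3 · 26); the sign does not affect v_p). Step 3 — |x − y|_19 = 19^{-3} = 1/6859.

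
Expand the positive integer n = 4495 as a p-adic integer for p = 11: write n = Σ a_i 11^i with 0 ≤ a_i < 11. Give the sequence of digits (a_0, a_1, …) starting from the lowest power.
(a_0, a_1, …) = (7, 1, 4, 3)

Repeated division by 11 gives the digits low-to-high: 4495 = 7 + 1·11^1 + 4·11^2 + 3·11^3. Digit sequence: (7, 1, 4, 3).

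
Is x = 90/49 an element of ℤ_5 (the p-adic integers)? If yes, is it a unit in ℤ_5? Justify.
x ∈ ℤ_5 but not a unit; v_5(x) = 1 > 0

ℤ_5 = {x ∈ ℚ_5 : v_5(x) ≥ 0} and ℤ_5^× = {x ∈ ℤ_5 : v_5(x) = 0}. Here v_5(90/49) = v_5(num) − v_5(den) = 1; compare against these criteria.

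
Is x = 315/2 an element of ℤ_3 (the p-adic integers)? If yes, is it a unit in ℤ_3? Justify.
x ∈ ℤ_3 but not a unit; v_3(x) = 2 > 0

ℤ_3 = {x ∈ ℚ_3 : v_3(x) ≥ 0} and ℤ_3^× = {x ∈ ℤ_3 : v_3(x) = 0}. Here v_3(315/2) = v_3(num) − v_3(den) = 2; compare against these criteria.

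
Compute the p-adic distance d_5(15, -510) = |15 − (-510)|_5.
d_5(15, -510) = 1/25

Step 1 — x − y = 15 − (-510) = 525. Step 2 — v_5(525) = 2 (factor: 525 = (5^2 · 21); the sign does not affect v_p). Step 3 — |x − y|_5 = 5^{-2} = 1/25.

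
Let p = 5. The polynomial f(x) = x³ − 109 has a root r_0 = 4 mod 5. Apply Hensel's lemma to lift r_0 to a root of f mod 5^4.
r_3 = 269 (mod 625)

Hensel: r_{i+1} = r_i − f(r_i)/f′(r_i) mod 5^{i+2}, where f′(x) = 3x². Iterate:
  r_0 = 4 (mod 5)
  r_1 = 19 (mod 25)
  r_2 = 19 (mod 125)
  r_3 = 269 (mod 625)
Final: r = 269 with f(r) ≡ 0 mod 5^4.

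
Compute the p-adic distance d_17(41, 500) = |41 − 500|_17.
d_17(41, 500) = 1/17

Step 1 — x − y = 41 − 500 = -459. Step 2 — v_17(-459) = 1 (factor: -459 = −(17^1 · 27); the sign does not affect v_p). Step 3 — |x − y|_17 = 17^{-1} = 1/17.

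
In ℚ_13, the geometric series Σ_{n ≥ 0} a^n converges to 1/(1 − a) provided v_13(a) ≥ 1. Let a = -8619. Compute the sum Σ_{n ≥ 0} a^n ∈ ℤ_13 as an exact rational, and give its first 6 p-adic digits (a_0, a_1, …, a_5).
Σ a^n = 1/(1 − a) = 1/8620;  first 6 digits = (1, 0, 1, 9, 0, 5)

v_13(a) = 2 ≥ 1, so the series converges in ℤ_13 to 1/(1 − a) = 1/(1 − (-8619)) = 1/8620. Expand this rational in ℤ_13: compute digits iteratively via d_i = x_i mod 13, x_{i+1} = (x_i − d_i)/13. The first 6 digits are (1, 0, 1, 9, 0, 5).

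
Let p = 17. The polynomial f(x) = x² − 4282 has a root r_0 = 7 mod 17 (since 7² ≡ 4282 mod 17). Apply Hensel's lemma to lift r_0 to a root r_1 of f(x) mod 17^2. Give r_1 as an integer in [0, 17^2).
r_1 = 41 (mod 289)

Hensel's recurrence: r_{i+1} = r_i − f(r_i)·(f′(r_i))^{-1} mod 17^{i+2}, with f′(x) = 2x. Iterate:
  r_0 = 7 (mod 17)
  r_1 = 41 (mod 289)
Final: r_1 = 41, and one checks f(r_1) ≡ 0 mod 17^2.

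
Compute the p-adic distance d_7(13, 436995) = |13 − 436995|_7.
d_7(13, 436995) = 1/16807

Step 1 — x − y = 13 − 436995 = -436982. Step 2 — v_7(-436982) = 5 (factor: -436982 = −(7^5 · 26); the sign does not affect v_p). Step 3 — |x − y|_7 = 7^{-5} = 1/16807.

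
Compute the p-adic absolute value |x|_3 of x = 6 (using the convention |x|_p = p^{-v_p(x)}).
|6|_3 = 1/3

Step 1 — compute v_3(x) by factoring powers of 3 out of the numerator and denominator: v_3(6) = 1. Step 2 — apply |x|_p = p^{-v_p(x)} = 3^{-1} = 1/3.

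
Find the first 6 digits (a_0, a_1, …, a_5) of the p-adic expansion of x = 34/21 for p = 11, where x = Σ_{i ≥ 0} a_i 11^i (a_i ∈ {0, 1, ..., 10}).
(a_0, …, a_5) = (10, 5, 0, 1, 2, 4)

v_11(34/21) = 0 (numerator and denominator both coprime to 11), so x ∈ ℤ_11^×. Compute digits iteratively via a_i = x_i mod 11, x_{i+1} = (x_i − a_i)/11, with x_0 = x:
  x_0 = 34/21;  a_0 = 10;  x_1 = (x_0 − 10)/11 = -16/21
  x_1 = -16/21;  a_1 = 5;  x_2 = (x_1 − 5)/11 = -11/21
  x_2 = -11/21;  a_2 = 0;  x_3 = (x_2 − 0)/11 = -1/21
  x_3 = -1/21;  a_3 = 1;  x_4 = (x_3 − 1)/11 = -2/21
  x_4 = -2/21;  a_4 = 2;  x_5 = (x_4 − 2)/11 = -4/21
  x_5 = -4/21;  a_5 = 4;  x_6 = (x_5 − 4)/11 = -8/21
Digits: (10, 5, 0, 1, 2, 4).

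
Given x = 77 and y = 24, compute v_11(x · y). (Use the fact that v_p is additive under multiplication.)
v_11(1848) = 1

v_p(x) = 1 (factor: 77 = 11^1 · 7); v_p(y) = 0 (factor: 24 = 11^0 · 24). Additivity: v_p(xy) = v_p(x) + v_p(y) = 1 + 0 = 1. (Direct check: xy = 1848 = 11^1 · (168).)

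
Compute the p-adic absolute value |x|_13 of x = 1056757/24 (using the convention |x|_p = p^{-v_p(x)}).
|1056757/24|_13 = 1/28561

Step 1 — compute v_13(x) by factoring powers of 13 out of the numerator and denominator: v_13(1056757/24) = 4. Step 2 — apply |x|_p = p^{-v_p(x)} = 13^{-4} = 1/28561.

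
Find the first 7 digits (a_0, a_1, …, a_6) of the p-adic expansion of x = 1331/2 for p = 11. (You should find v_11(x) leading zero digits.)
(a_0, …, a_6) = (0, 0, 0, 6, 5, 5, 5)

v_11(1331/2) = 3, so a_0 = ... = a_2 = 0. Factor out: x = 11^3 · u with u = 1/2 a unit in ℤ_11. Expand u iteratively via a_{v+i} = u_i mod 11, u_{i+1} = (u_i − a_{v+i})/11:
  u_0 = 1/2;  a_3 = 6;  u_1 = (u_0 − 6)/11 = -1/2
  u_1 = -1/2;  a_4 = 5;  u_2 = (u_1 − 5)/11 = -1/2
  u_2 = -1/2;  a_5 = 5;  u_3 = (u_2 − 5)/11 = -1/2
  u_3 = -1/2;  a_6 = 5;  u_4 = (u_3 − 5)/11 = -1/2
Digits: (0, 0, 0, 6, 5, 5, 5).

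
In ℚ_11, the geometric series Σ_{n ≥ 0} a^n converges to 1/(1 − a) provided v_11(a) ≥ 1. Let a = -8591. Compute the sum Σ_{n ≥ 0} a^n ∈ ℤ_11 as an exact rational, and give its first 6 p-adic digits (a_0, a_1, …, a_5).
Σ a^n = 1/(1 − a) = 1/8592;  first 6 digits = (1, 0, 6, 4, 2, 7)

v_11(a) = 2 ≥ 1, so the series converges in ℤ_11 to 1/(1 − a) = 1/(1 − (-8591)) = 1/8592. Expand this rational in ℤ_11: compute digits iteratively via d_i = x_i mod 11, x_{i+1} = (x_i − d_i)/11. The first 6 digits are (1, 0, 6, 4, 2, 7).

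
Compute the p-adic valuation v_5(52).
v_5(52) = 0

v_5(n) is the largest exponent k such that 5^k divides n. Factor out: 52 = 5^0 · 52. (Sign doesn't affect v_p.) So v_5(52) = 0.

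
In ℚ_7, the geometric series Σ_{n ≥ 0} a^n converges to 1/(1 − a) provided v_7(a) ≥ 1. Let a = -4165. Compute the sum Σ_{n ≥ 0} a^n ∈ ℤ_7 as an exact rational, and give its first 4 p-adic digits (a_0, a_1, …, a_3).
Σ a^n = 1/(1 − a) = 1/4166;  first 4 digits = (1, 0, 6, 1)

v_7(a) = 2 ≥ 1, so the series converges in ℤ_7 to 1/(1 − a) = 1/(1 − (-4165)) = 1/4166. Expand this rational in ℤ_7: compute digits iteratively via d_i = x_i mod 7, x_{i+1} = (x_i − d_i)/7. The first 4 digits are (1, 0, 6, 1).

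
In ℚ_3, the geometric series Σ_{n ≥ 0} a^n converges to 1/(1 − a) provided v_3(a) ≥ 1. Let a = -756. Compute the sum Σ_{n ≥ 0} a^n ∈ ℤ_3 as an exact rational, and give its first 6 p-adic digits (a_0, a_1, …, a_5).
Σ a^n = 1/(1 − a) = 1/757;  first 6 digits = (1, 0, 0, 2, 2, 2)

v_3(a) = 3 ≥ 1, so the series converges in ℤ_3 to 1/(1 − a) = 1/(1 − (-756)) = 1/757. Expand this rational in ℤ_3: compute digits iteratively via d_i = x_i mod 3, x_{i+1} = (x_i − d_i)/3. The first 6 digits are (1, 0, 0, 2, 2, 2).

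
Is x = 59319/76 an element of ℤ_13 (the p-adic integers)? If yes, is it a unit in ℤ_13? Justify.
x ∈ ℤ_13 but not a unit; v_13(x) = 3 > 0

ℤ_13 = {x ∈ ℚ_13 : v_13(x) ≥ 0} and ℤ_13^× = {x ∈ ℤ_13 : v_13(x) = 0}. Here v_13(59319/76) = v_13(num) − v_13(den) = 3; compare against these criteria.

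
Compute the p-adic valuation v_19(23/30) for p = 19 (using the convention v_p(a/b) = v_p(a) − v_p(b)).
v_19(23/30) = 0

Factor powers of 19 from the numerator and denominator of the reduced fraction: 23 = 19^0 · 23 and 30 = 19^0 · 30. Apply v_p(a/b) = v_p(a) − v_p(b): v_19(23/30) = 0 − 0 = 0.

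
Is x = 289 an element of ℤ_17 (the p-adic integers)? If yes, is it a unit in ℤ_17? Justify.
x ∈ ℤ_17 but not a unit; v_17(x) = 2 > 0

ℤ_17 = {x ∈ ℚ_17 : v_17(x) ≥ 0} and ℤ_17^× = {x ∈ ℤ_17 : v_17(x) = 0}. Here v_17(289) = v_17(num) − v_17(den) = 2; compare against these criteria.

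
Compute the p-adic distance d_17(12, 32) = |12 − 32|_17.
d_17(12, 32) = 1

Step 1 — x − y = 12 − 32 = -20. Step 2 — v_17(-20) = 0 (factor: -20 = −(17^0 · 20); the sign does not affect v_p). Step 3 — |x − y|_17 = 17^{0} = 1.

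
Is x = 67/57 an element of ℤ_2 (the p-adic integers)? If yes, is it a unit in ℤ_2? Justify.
x ∈ ℤ_2^× (unit); v_2(x) = 0

ℤ_2 = {x ∈ ℚ_2 : v_2(x) ≥ 0} and ℤ_2^× = {x ∈ ℤ_2 : v_2(x) = 0}. Here v_2(67/57) = v_2(num) − v_2(den) = 0; compare against these criteria.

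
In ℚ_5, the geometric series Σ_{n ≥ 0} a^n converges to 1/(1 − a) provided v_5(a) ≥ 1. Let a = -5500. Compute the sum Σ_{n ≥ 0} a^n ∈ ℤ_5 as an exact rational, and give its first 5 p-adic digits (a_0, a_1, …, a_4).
Σ a^n = 1/(1 − a) = 1/5501;  first 5 digits = (1, 0, 0, 1, 1)

v_5(a) = 3 ≥ 1, so the series converges in ℤ_5 to 1/(1 − a) = 1/(1 − (-5500)) = 1/5501. Expand this rational in ℤ_5: compute digits iteratively via d_i = x_i mod 5, x_{i+1} = (x_i − d_i)/5. The first 5 digits are (1, 0, 0, 1, 1).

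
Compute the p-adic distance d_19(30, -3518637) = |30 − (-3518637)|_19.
d_19(30, -3518637) = 1/130321

Step 1 — x − y = 30 − (-3518637) = 3518667. Step 2 — v_19(3518667) = 4 (factor: 3518667 = (19^4 · 27); the sign does not affect v_p). Step 3 — |x − y|_19 = 19^{-4} = 1/130321.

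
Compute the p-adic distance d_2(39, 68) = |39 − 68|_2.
d_2(39, 68) = 1

Step 1 — x − y = 39 − 68 = -29. Step 2 — v_2(-29) = 0 (factor: -29 = −(2^0 · 29); the sign does not affect v_p). Step 3 — |x − y|_2 = 2^{0} = 1.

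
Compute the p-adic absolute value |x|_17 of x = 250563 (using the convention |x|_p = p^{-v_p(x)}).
|250563|_17 = 1/83521

Step 1 — compute v_17(x) by factoring powers of 17 out of the numerator and denominator: v_17(250563) = 4. Step 2 — apply |x|_p = p^{-v_p(x)} = 17^{-4} = 1/83521.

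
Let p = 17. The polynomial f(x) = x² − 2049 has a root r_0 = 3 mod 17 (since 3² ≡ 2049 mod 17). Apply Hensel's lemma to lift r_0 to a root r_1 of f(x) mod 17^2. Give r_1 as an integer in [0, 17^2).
r_1 = 54 (mod 289)

Hensel's recurrence: r_{i+1} = r_i − f(r_i)·(f′(r_i))^{-1} mod 17^{i+2}, with f′(x) = 2x. Iterate:
  r_0 = 3 (mod 17)
  r_1 = 54 (mod 289)
Final: r_1 = 54, and one checks f(r_1) ≡ 0 mod 17^2.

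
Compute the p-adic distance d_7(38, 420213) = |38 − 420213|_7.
d_7(38, 420213) = 1/16807

Step 1 — x − y = 38 − 420213 = -420175. Step 2 — v_7(-420175) = 5 (factor: -420175 = −(7^5 · 25); the sign does not affect v_p). Step 3 — |x − y|_7 = 7^{-5} = 1/16807.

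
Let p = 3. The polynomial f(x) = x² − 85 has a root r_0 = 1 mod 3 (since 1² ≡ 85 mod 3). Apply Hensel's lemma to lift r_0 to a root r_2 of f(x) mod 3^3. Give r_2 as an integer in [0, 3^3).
r_2 = 25 (mod 27)

Hensel's recurrence: r_{i+1} = r_i − f(r_i)·(f′(r_i))^{-1} mod 3^{i+2}, with f′(x) = 2x. Iterate:
  r_0 = 1 (mod 3)
  r_1 = 7 (mod 9)
  r_2 = 25 (mod 27)
Final: r_2 = 25, and one checks f(r_2) ≡ 0 mod 3^3.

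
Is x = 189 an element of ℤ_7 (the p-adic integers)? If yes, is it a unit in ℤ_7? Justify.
x ∈ ℤ_7 but not a unit; v_7(x) = 1 > 0

ℤ_7 = {x ∈ ℚ_7 : v_7(x) ≥ 0} and ℤ_7^× = {x ∈ ℤ_7 : v_7(x) = 0}. Here v_7(189) = v_7(num) − v_7(den) = 1; compare against these criteria.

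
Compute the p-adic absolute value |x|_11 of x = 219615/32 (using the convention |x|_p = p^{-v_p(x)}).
|219615/32|_11 = 1/14641

Step 1 — compute v_11(x) by factoring powers of 11 out of the numerator and denominator: v_11(219615/32) = 4. Step 2 — apply |x|_p = p^{-v_p(x)} = 11^{-4} = 1/14641.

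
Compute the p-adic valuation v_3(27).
v_3(27) = 3

v_3(n) is the largest exponent k such that 3^k divides n. Factor out: 27 = 3^3 · 1. (Sign doesn't affect v_p.) So v_3(27) = 3.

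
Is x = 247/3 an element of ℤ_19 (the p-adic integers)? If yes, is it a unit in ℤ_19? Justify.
x ∈ ℤ_19 but not a unit; v_19(x) = 1 > 0

ℤ_19 = {x ∈ ℚ_19 : v_19(x) ≥ 0} and ℤ_19^× = {x ∈ ℤ_19 : v_19(x) = 0}. Here v_19(247/3) = v_19(num) − v_19(den) = 1; compare against these criteria.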